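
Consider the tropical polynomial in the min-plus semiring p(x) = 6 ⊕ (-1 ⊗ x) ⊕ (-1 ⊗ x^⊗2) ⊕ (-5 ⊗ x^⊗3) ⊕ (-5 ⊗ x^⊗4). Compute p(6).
p(6) = 5

A tropical monomial a ⊗ x^⊗i evaluates to a + i · x. Evaluating each term at x = 6:
  Term 0 contributes 6 + 0 · 6 = 6
  Term 1 contributes -1 + 1 · 6 = 5
  Term 2 contributes -1 + 2 · 6 = 11
  Term 3 contributes -5 + 3 · 6 = 13
  Term 4 contributes -5 + 4 · 6 = 19
p(6) = ⊕ of these = min[6, 5, 11, 13, 19] = 5.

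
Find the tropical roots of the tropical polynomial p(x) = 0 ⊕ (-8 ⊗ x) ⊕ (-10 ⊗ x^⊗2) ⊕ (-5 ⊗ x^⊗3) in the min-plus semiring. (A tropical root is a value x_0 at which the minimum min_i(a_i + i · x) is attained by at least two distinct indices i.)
Roots: {-5, 2, 8}

Each tropical root is a break point of the lower envelope of the lines y = a_i + i · x (there are 4 lines, with slopes 0, 1, ..., 3). Only the lines that attain the minimum somewhere contribute to roots; other lines are dominated. Here the surviving (envelope) indices are i = 3, i = 2, i = 1, i = 0.
Intersections between consecutive envelope lines give the roots: for adjacent envelope indices i < j the intersection is x = (a_i − a_j) / (j − i). Reading off the sorted break points: {-5, 2, 8}.
Verification: at each break x_0, at least two indices attain the minimum of min_i(a_i + i · x_0).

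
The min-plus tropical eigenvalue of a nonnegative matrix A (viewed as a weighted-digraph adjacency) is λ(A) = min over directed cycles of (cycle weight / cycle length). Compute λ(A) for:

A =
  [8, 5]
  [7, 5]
λ(A) = 5

Enumerate directed cycles and compute their means (weight / length). Sample:
  cycle 0 → 0: weight = 8, length = 1, mean = 8/1 ≈ 8.000
  cycle 1 → 1: weight = 5, length = 1, mean = 5/1 ≈ 5.000
  cycle 0 → 1 → 0: weight = 12, length = 2, mean = 12/2 ≈ 6.000
  cycle 1 → 0 → 1: weight = 12, length = 2, mean = 12/2 ≈ 6.000
Minimum mean = 5.000, attained e.g. along the cycle 1 → 1 with weight 5 and length 1. So λ(A) = 5/1 = 5.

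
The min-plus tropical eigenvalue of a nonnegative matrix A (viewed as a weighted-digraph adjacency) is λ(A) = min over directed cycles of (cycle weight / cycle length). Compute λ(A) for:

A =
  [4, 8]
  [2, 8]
λ(A) = 4

Enumerate directed cycles and compute their means (weight / length). Sample:
  cycle 0 → 0: weight = 4, length = 1, mean = 4/1 ≈ 4.000
  cycle 1 → 1: weight = 8, length = 1, mean = 8/1 ≈ 8.000
  cycle 0 → 1 → 0: weight = 10, length = 2, mean = 10/2 ≈ 5.000
  cycle 1 → 0 → 1: weight = 10, length = 2, mean = 10/2 ≈ 5.000
Minimum mean = 4.000, attained e.g. along the cycle 0 → 0 with weight 4 and length 1. So λ(A) = 4/1 = 4.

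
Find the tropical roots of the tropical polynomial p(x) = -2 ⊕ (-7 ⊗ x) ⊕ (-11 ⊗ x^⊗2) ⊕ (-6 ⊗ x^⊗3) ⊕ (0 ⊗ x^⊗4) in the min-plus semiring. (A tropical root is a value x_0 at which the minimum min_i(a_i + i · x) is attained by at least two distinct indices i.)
Roots: {-6, -5, 4, 5}

Each tropical root is a break point of the lower envelope of the lines y = a_i + i · x (there are 5 lines, with slopes 0, 1, ..., 4). Only the lines that attain the minimum somewhere contribute to roots; other lines are dominated. Here the surviving (envelope) indices are i = 4, i = 3, i = 2, i = 1, i = 0.
Intersections between consecutive envelope lines give the roots: for adjacent envelope indices i < j the intersection is x = (a_i − a_j) / (j − i). Reading off the sorted break points: {-6, -5, 4, 5}.
Verification: at each break x_0, at least two indices attain the minimum of min_i(a_i + i · x_0).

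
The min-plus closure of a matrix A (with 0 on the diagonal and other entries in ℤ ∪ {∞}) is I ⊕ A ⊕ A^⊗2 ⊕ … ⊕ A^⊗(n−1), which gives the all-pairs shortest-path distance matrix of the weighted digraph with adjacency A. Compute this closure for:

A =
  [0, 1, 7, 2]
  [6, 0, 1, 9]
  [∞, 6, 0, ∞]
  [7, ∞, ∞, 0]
Closure =
  [0, 1, 2, 2]
  [6, 0, 1, 8]
  [12, 6, 0, 14]
  [7, 8, 9, 0]

This is the Floyd-Warshall all-pairs shortest-path computation. For each intermediate vertex k = 0, 1, …, 3, update dist[i][j] ← min(dist[i][j], dist[i][k] + dist[k][j]). The final matrix gives, for each (i, j), the minimum total weight of any directed path from i to j (possibly empty when i = j).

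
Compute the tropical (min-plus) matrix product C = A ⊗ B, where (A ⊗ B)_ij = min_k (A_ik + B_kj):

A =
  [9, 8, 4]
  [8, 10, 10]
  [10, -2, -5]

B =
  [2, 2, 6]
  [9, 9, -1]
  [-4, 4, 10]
A ⊗ B =
  [0, 8, 7]
  [6, 10, 9]
  [-9, -1, -3]

Apply the min-plus product entry-by-entry:
  C[0][0] = min over k of (A[0][0] + B[0][0] = 9 + 2 = 11, A[0][1] + B[1][0] = 8 + 9 = 17, A[0][2] + B[2][0] = 4 + -4 = 0) = 0 (attained at k = 2)
  C[0][1] = min over k of (A[0][0] + B[0][1] = 9 + 2 = 11, A[0][1] + B[1][1] = 8 + 9 = 17, A[0][2] + B[2][1] = 4 + 4 = 8) = 8 (attained at k = 2)
  C[0][2] = min over k of (A[0][0] + B[0][2] = 9 + 6 = 15, A[0][1] + B[1][2] = 8 + -1 = 7, A[0][2] + B[2][2] = 4 + 10 = 14) = 7 (attained at k = 1)
  C[1][0] = min over k of (A[1][0] + B[0][0] = 8 + 2 = 10, A[1][1] + B[1][0] = 10 + 9 = 19, A[1][2] + B[2][0] = 10 + -4 = 6) = 6 (attained at k = 2)
  C[1][1] = min over k of (A[1][0] + B[0][1] = 8 + 2 = 10, A[1][1] + B[1][1] = 10 + 9 = 19, A[1][2] + B[2][1] = 10 + 4 = 14) = 10 (attained at k = 0)
  C[1][2] = min over k of (A[1][0] + B[0][2] = 8 + 6 = 14, A[1][1] + B[1][2] = 10 + -1 = 9, A[1][2] + B[2][2] = 10 + 10 = 20) = 9 (attained at k = 1)
  C[2][0] = min over k of (A[2][0] + B[0][0] = 10 + 2 = 12, A[2][1] + B[1][0] = -2 + 9 = 7, A[2][2] + B[2][0] = -5 + -4 = -9) = -9 (attained at k = 2)
  C[2][1] = min over k of (A[2][0] + B[0][1] = 10 + 2 = 12, A[2][1] + B[1][1] = -2 + 9 = 7, A[2][2] + B[2][1] = -5 + 4 = -1) = -1 (attained at k = 2)
  C[2][2] = min over k of (A[2][0] + B[0][2] = 10 + 6 = 16, A[2][1] + B[1][2] = -2 + -1 = -3, A[2][2] + B[2][2] = -5 + 10 = 5) = -3 (attained at k = 1)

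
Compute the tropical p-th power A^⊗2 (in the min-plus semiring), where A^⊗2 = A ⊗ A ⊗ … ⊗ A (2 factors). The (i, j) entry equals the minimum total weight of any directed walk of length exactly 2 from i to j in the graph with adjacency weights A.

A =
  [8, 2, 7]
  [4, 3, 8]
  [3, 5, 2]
A^⊗2 =
  [6, 5, 9]
  [7, 6, 10]
  [5, 5, 4]

Each entry (A^⊗2)_ij equals the minimum over all length-2 walks i = v_0 → v_1 → … → v_2 = j of Σ_t A[v_t][v_{t+1}]. For example, for (i, j) = (0, 2) we minimise over 3 possible intermediate vertex sequences; the minimum is 9, attained along the walk 0 → 2 → 2.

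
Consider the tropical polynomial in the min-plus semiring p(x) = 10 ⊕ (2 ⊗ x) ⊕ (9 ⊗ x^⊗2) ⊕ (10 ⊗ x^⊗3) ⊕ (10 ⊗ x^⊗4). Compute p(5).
p(5) = 7

A tropical monomial a ⊗ x^⊗i evaluates to a + i · x. Evaluating each term at x = 5:
  Term 0 contributes 10 + 0 · 5 = 10
  Term 1 contributes 2 + 1 · 5 = 7
  Term 2 contributes 9 + 2 · 5 = 19
  Term 3 contributes 10 + 3 · 5 = 25
  Term 4 contributes 10 + 4 · 5 = 30
p(5) = ⊕ of these = min[10, 7, 19, 25, 30] = 7.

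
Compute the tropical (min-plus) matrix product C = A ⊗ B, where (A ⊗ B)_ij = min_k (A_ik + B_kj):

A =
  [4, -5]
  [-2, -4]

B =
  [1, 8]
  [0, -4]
A ⊗ B =
  [-5, -9]
  [-4, -8]

Apply the min-plus product entry-by-entry:
  C[0][0] = min over k of (A[0][0] + B[0][0] = 4 + 1 = 5, A[0][1] + B[1][0] = -5 + 0 = -5) = -5 (attained at k = 1)
  C[0][1] = min over k of (A[0][0] + B[0][1] = 4 + 8 = 12, A[0][1] + B[1][1] = -5 + -4 = -9) = -9 (attained at k = 1)
  C[1][0] = min over k of (A[1][0] + B[0][0] = -2 + 1 = -1, A[1][1] + B[1][0] = -4 + 0 = -4) = -4 (attained at k = 1)
  C[1][1] = min over k of (A[1][0] + B[0][1] = -2 + 8 = 6, A[1][1] + B[1][1] = -4 + -4 = -8) = -8 (attained at k = 1)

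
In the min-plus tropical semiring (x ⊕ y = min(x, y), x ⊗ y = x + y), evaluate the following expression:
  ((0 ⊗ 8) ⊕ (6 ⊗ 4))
((0 ⊗ 8) ⊕ (6 ⊗ 4)) = 8

Expand innermost to outermost. Recall ⊕ takes the minimum of its arguments and ⊗ takes their sum. Working out the expression ((0 ⊗ 8) ⊕ (6 ⊗ 4)) gives 8.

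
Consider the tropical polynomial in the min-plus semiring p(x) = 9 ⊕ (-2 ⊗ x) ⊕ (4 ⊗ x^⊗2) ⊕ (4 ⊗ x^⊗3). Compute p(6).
p(6) = 4

A tropical monomial a ⊗ x^⊗i evaluates to a + i · x. Evaluating each term at x = 6:
  Term 0 contributes 9 + 0 · 6 = 9
  Term 1 contributes -2 + 1 · 6 = 4
  Term 2 contributes 4 + 2 · 6 = 16
  Term 3 contributes 4 + 3 · 6 = 22
p(6) = ⊕ of these = min[9, 4, 16, 22] = 4.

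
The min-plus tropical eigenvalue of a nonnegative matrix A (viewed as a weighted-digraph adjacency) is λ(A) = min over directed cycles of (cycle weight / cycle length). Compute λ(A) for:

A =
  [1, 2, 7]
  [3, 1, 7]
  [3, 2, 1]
λ(A) = 1

Enumerate directed cycles and compute their means (weight / length). Sample:
  cycle 0 → 0: weight = 1, length = 1, mean = 1/1 ≈ 1.000
  cycle 1 → 1: weight = 1, length = 1, mean = 1/1 ≈ 1.000
  cycle 2 → 2: weight = 1, length = 1, mean = 1/1 ≈ 1.000
  cycle 0 → 1 → 0: weight = 5, length = 2, mean = 5/2 ≈ 2.500
  cycle 0 → 2 → 0: weight = 10, length = 2, mean = 10/2 ≈ 5.000
  cycle 1 → 0 → 1: weight = 5, length = 2, mean = 5/2 ≈ 2.500
Minimum mean = 1.000, attained e.g. along the cycle 0 → 0 with weight 1 and length 1. So λ(A) = 1/1 = 1.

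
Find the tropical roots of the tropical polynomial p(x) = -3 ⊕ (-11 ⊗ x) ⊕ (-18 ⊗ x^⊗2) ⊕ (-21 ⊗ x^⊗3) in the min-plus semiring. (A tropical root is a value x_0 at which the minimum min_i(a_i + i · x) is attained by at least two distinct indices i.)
Roots: {3, 7, 8}

Each tropical root is a break point of the lower envelope of the lines y = a_i + i · x (there are 4 lines, with slopes 0, 1, ..., 3). Only the lines that attain the minimum somewhere contribute to roots; other lines are dominated. Here the surviving (envelope) indices are i = 3, i = 2, i = 1, i = 0.
Intersections between consecutive envelope lines give the roots: for adjacent envelope indices i < j the intersection is x = (a_i − a_j) / (j − i). Reading off the sorted break points: {3, 7, 8}.
Verification: at each break x_0, at least two indices attain the minimum of min_i(a_i + i · x_0).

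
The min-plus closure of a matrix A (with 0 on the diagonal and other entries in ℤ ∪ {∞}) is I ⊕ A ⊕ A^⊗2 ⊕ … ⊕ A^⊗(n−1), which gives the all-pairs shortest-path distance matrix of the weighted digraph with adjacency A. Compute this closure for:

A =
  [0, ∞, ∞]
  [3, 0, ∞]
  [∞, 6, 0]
Closure =
  [0, ∞, ∞]
  [3, 0, ∞]
  [9, 6, 0]

This is the Floyd-Warshall all-pairs shortest-path computation. For each intermediate vertex k = 0, 1, …, 2, update dist[i][j] ← min(dist[i][j], dist[i][k] + dist[k][j]). The final matrix gives, for each (i, j), the minimum total weight of any directed path from i to j (possibly empty when i = j).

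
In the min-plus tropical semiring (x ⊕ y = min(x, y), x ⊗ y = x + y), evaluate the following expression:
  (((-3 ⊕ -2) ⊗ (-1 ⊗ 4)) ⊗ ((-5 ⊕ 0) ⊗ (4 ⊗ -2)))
(((-3 ⊕ -2) ⊗ (-1 ⊗ 4)) ⊗ ((-5 ⊕ 0) ⊗ (4 ⊗ -2))) = -3

Expand innermost to outermost. Recall ⊕ takes the minimum of its arguments and ⊗ takes their sum. Working out the expression (((-3 ⊕ -2) ⊗ (-1 ⊗ 4)) ⊗ ((-5 ⊕ 0) ⊗ (4 ⊗ -2))) gives -3.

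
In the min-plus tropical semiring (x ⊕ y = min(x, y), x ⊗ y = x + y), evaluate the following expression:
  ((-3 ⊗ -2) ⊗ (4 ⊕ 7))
((-3 ⊗ -2) ⊗ (4 ⊕ 7)) = -1

Expand innermost to outermost. Recall ⊕ takes the minimum of its arguments and ⊗ takes their sum. Working out the expression ((-3 ⊗ -2) ⊗ (4 ⊕ 7)) gives -1.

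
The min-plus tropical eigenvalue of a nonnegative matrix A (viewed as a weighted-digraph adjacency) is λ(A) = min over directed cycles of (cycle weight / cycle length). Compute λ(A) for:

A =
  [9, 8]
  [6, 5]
λ(A) = 5

Enumerate directed cycles and compute their means (weight / length). Sample:
  cycle 0 → 0: weight = 9, length = 1, mean = 9/1 ≈ 9.000
  cycle 1 → 1: weight = 5, length = 1, mean = 5/1 ≈ 5.000
  cycle 0 → 1 → 0: weight = 14, length = 2, mean = 14/2 ≈ 7.000
  cycle 1 → 0 → 1: weight = 14, length = 2, mean = 14/2 ≈ 7.000
Minimum mean = 5.000, attained e.g. along the cycle 1 → 1 with weight 5 and length 1. So λ(A) = 5/1 = 5.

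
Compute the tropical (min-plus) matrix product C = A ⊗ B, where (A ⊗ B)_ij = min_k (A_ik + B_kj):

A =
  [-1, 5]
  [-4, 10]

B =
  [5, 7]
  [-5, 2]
A ⊗ B =
  [0, 6]
  [1, 3]

Apply the min-plus product entry-by-entry:
  C[0][0] = min over k of (A[0][0] + B[0][0] = -1 + 5 = 4, A[0][1] + B[1][0] = 5 + -5 = 0) = 0 (attained at k = 1)
  C[0][1] = min over k of (A[0][0] + B[0][1] = -1 + 7 = 6, A[0][1] + B[1][1] = 5 + 2 = 7) = 6 (attained at k = 0)
  C[1][0] = min over k of (A[1][0] + B[0][0] = -4 + 5 = 1, A[1][1] + B[1][0] = 10 + -5 = 5) = 1 (attained at k = 0)
  C[1][1] = min over k of (A[1][0] + B[0][1] = -4 + 7 = 3, A[1][1] + B[1][1] = 10 + 2 = 12) = 3 (attained at k = 0)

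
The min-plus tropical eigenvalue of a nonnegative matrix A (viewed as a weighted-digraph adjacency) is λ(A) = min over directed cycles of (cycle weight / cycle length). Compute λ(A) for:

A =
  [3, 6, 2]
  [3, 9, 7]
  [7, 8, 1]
λ(A) = 1

Enumerate directed cycles and compute their means (weight / length). Sample:
  cycle 0 → 0: weight = 3, length = 1, mean = 3/1 ≈ 3.000
  cycle 1 → 1: weight = 9, length = 1, mean = 9/1 ≈ 9.000
  cycle 2 → 2: weight = 1, length = 1, mean = 1/1 ≈ 1.000
  cycle 0 → 1 → 0: weight = 9, length = 2, mean = 9/2 ≈ 4.500
  cycle 0 → 2 → 0: weight = 9, length = 2, mean = 9/2 ≈ 4.500
  cycle 1 → 0 → 1: weight = 9, length = 2, mean = 9/2 ≈ 4.500
Minimum mean = 1.000, attained e.g. along the cycle 2 → 2 with weight 1 and length 1. So λ(A) = 1/1 = 1.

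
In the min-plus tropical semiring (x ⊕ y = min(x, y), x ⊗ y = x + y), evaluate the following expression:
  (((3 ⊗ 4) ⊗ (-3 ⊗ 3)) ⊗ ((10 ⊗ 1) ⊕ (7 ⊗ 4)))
(((3 ⊗ 4) ⊗ (-3 ⊗ 3)) ⊗ ((10 ⊗ 1) ⊕ (7 ⊗ 4))) = 18

Expand innermost to outermost. Recall ⊕ takes the minimum of its arguments and ⊗ takes their sum. Working out the expression (((3 ⊗ 4) ⊗ (-3 ⊗ 3)) ⊗ ((10 ⊗ 1) ⊕ (7 ⊗ 4))) gives 18.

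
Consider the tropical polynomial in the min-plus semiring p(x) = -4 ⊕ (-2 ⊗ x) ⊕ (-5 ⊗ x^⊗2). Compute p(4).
p(4) = -4

A tropical monomial a ⊗ x^⊗i evaluates to a + i · x. Evaluating each term at x = 4:
  Term 0 contributes -4 + 0 · 4 = -4
  Term 1 contributes -2 + 1 · 4 = 2
  Term 2 contributes -5 + 2 · 4 = 3
p(4) = ⊕ of these = min[-4, 2, 3] = -4.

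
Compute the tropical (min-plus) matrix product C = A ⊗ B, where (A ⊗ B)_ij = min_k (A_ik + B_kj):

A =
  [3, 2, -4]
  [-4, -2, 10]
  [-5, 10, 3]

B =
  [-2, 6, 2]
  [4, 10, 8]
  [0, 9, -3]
A ⊗ B =
  [-4, 5, -7]
  [-6, 2, -2]
  [-7, 1, -3]

Apply the min-plus product entry-by-entry:
  C[0][0] = min over k of (A[0][0] + B[0][0] = 3 + -2 = 1, A[0][1] + B[1][0] = 2 + 4 = 6, A[0][2] + B[2][0] = -4 + 0 = -4) = -4 (attained at k = 2)
  C[0][1] = min over k of (A[0][0] + B[0][1] = 3 + 6 = 9, A[0][1] + B[1][1] = 2 + 10 = 12, A[0][2] + B[2][1] = -4 + 9 = 5) = 5 (attained at k = 2)
  C[0][2] = min over k of (A[0][0] + B[0][2] = 3 + 2 = 5, A[0][1] + B[1][2] = 2 + 8 = 10, A[0][2] + B[2][2] = -4 + -3 = -7) = -7 (attained at k = 2)
  C[1][0] = min over k of (A[1][0] + B[0][0] = -4 + -2 = -6, A[1][1] + B[1][0] = -2 + 4 = 2, A[1][2] + B[2][0] = 10 + 0 = 10) = -6 (attained at k = 0)
  C[1][1] = min over k of (A[1][0] + B[0][1] = -4 + 6 = 2, A[1][1] + B[1][1] = -2 + 10 = 8, A[1][2] + B[2][1] = 10 + 9 = 19) = 2 (attained at k = 0)
  C[1][2] = min over k of (A[1][0] + B[0][2] = -4 + 2 = -2, A[1][1] + B[1][2] = -2 + 8 = 6, A[1][2] + B[2][2] = 10 + -3 = 7) = -2 (attained at k = 0)
  C[2][0] = min over k of (A[2][0] + B[0][0] = -5 + -2 = -7, A[2][1] + B[1][0] = 10 + 4 = 14, A[2][2] + B[2][0] = 3 + 0 = 3) = -7 (attained at k = 0)
  C[2][1] = min over k of (A[2][0] + B[0][1] = -5 + 6 = 1, A[2][1] + B[1][1] = 10 + 10 = 20, A[2][2] + B[2][1] = 3 + 9 = 12) = 1 (attained at k = 0)
  C[2][2] = min over k of (A[2][0] + B[0][2] = -5 + 2 = -3, A[2][1] + B[1][2] = 10 + 8 = 18, A[2][2] + B[2][2] = 3 + -3 = 0) = -3 (attained at k = 0)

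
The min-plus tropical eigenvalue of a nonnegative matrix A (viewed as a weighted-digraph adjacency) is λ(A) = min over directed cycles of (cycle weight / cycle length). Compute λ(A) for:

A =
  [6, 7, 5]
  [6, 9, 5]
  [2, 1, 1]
λ(A) = 1

Enumerate directed cycles and compute their means (weight / length). Sample:
  cycle 0 → 0: weight = 6, length = 1, mean = 6/1 ≈ 6.000
  cycle 1 → 1: weight = 9, length = 1, mean = 9/1 ≈ 9.000
  cycle 2 → 2: weight = 1, length = 1, mean = 1/1 ≈ 1.000
  cycle 0 → 1 → 0: weight = 13, length = 2, mean = 13/2 ≈ 6.500
  cycle 0 → 2 → 0: weight = 7, length = 2, mean = 7/2 ≈ 3.500
  cycle 1 → 0 → 1: weight = 13, length = 2, mean = 13/2 ≈ 6.500
Minimum mean = 1.000, attained e.g. along the cycle 2 → 2 with weight 1 and length 1. So λ(A) = 1/1 = 1.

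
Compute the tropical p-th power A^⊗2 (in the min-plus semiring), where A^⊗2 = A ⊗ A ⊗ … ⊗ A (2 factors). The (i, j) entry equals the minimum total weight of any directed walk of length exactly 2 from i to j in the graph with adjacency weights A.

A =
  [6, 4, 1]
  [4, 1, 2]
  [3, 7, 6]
A^⊗2 =
  [4, 5, 6]
  [5, 2, 3]
  [9, 7, 4]

Each entry (A^⊗2)_ij equals the minimum over all length-2 walks i = v_0 → v_1 → … → v_2 = j of Σ_t A[v_t][v_{t+1}]. For example, for (i, j) = (0, 2) we minimise over 3 possible intermediate vertex sequences; the minimum is 6, attained along the walk 0 → 1 → 2.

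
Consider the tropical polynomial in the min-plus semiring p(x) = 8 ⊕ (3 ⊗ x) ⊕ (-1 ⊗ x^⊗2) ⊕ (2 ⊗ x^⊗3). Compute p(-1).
p(-1) = -3

A tropical monomial a ⊗ x^⊗i evaluates to a + i · x. Evaluating each term at x = -1:
  Term 0 contributes 8 + 0 · -1 = 8
  Term 1 contributes 3 + 1 · -1 = 2
  Term 2 contributes -1 + 2 · -1 = -3
  Term 3 contributes 2 + 3 · -1 = -1
p(-1) = ⊕ of these = min[8, 2, -3, -1] = -3.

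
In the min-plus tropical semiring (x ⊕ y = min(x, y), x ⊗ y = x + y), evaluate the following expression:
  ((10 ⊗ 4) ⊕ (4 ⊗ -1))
((10 ⊗ 4) ⊕ (4 ⊗ -1)) = 3

Expand innermost to outermost. Recall ⊕ takes the minimum of its arguments and ⊗ takes their sum. Working out the expression ((10 ⊗ 4) ⊕ (4 ⊗ -1)) gives 3.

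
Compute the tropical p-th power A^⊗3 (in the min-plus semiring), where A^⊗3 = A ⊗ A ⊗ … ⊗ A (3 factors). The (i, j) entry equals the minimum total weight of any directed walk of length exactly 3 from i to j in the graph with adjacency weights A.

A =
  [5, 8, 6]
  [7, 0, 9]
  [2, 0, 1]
A^⊗3 =
  [9, 6, 8]
  [7, 0, 9]
  [4, 0, 3]

Each entry (A^⊗3)_ij equals the minimum over all length-3 walks i = v_0 → v_1 → … → v_3 = j of Σ_t A[v_t][v_{t+1}]. For example, for (i, j) = (0, 2) we minimise over 9 possible intermediate vertex sequences; the minimum is 8, attained along the walk 0 → 2 → 2 → 2.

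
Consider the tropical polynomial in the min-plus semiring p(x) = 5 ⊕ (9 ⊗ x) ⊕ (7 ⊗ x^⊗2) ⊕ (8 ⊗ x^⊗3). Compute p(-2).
p(-2) = 2

A tropical monomial a ⊗ x^⊗i evaluates to a + i · x. Evaluating each term at x = -2:
  Term 0 contributes 5 + 0 · -2 = 5
  Term 1 contributes 9 + 1 · -2 = 7
  Term 2 contributes 7 + 2 · -2 = 3
  Term 3 contributes 8 + 3 · -2 = 2
p(-2) = ⊕ of these = min[5, 7, 3, 2] = 2.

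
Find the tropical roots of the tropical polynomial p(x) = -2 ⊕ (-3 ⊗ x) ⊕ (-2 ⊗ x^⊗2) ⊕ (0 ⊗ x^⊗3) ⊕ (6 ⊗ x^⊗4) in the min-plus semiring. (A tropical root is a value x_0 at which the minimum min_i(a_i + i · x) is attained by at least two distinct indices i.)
Roots: {-6, -2, -1, 1}

Each tropical root is a break point of the lower envelope of the lines y = a_i + i · x (there are 5 lines, with slopes 0, 1, ..., 4). Only the lines that attain the minimum somewhere contribute to roots; other lines are dominated. Here the surviving (envelope) indices are i = 4, i = 3, i = 2, i = 1, i = 0.
Intersections between consecutive envelope lines give the roots: for adjacent envelope indices i < j the intersection is x = (a_i − a_j) / (j − i). Reading off the sorted break points: {-6, -2, -1, 1}.
Verification: at each break x_0, at least two indices attain the minimum of min_i(a_i + i · x_0).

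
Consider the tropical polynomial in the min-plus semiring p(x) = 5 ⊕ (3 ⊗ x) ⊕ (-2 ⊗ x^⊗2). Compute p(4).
p(4) = 5

A tropical monomial a ⊗ x^⊗i evaluates to a + i · x. Evaluating each term at x = 4:
  Term 0 contributes 5 + 0 · 4 = 5
  Term 1 contributes 3 + 1 · 4 = 7
  Term 2 contributes -2 + 2 · 4 = 6
p(4) = ⊕ of these = min[5, 7, 6] = 5.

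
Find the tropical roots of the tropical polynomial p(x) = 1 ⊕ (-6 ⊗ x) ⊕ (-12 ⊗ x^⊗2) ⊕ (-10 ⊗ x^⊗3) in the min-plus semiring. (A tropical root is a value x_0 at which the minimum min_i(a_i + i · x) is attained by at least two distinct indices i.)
Roots: {-2, 6, 7}

Each tropical root is a break point of the lower envelope of the lines y = a_i + i · x (there are 4 lines, with slopes 0, 1, ..., 3). Only the lines that attain the minimum somewhere contribute to roots; other lines are dominated. Here the surviving (envelope) indices are i = 3, i = 2, i = 1, i = 0.
Intersections between consecutive envelope lines give the roots: for adjacent envelope indices i < j the intersection is x = (a_i − a_j) / (j − i). Reading off the sorted break points: {-2, 6, 7}.
Verification: at each break x_0, at least two indices attain the minimum of min_i(a_i + i · x_0).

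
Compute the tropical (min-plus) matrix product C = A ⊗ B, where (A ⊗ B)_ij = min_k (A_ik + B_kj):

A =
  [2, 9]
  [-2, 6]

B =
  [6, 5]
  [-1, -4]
A ⊗ B =
  [8, 5]
  [4, 2]

Apply the min-plus product entry-by-entry:
  C[0][0] = min over k of (A[0][0] + B[0][0] = 2 + 6 = 8, A[0][1] + B[1][0] = 9 + -1 = 8) = 8 (attained at k = 0)
  C[0][1] = min over k of (A[0][0] + B[0][1] = 2 + 5 = 7, A[0][1] + B[1][1] = 9 + -4 = 5) = 5 (attained at k = 1)
  C[1][0] = min over k of (A[1][0] + B[0][0] = -2 + 6 = 4, A[1][1] + B[1][0] = 6 + -1 = 5) = 4 (attained at k = 0)
  C[1][1] = min over k of (A[1][0] + B[0][1] = -2 + 5 = 3, A[1][1] + B[1][1] = 6 + -4 = 2) = 2 (attained at k = 1)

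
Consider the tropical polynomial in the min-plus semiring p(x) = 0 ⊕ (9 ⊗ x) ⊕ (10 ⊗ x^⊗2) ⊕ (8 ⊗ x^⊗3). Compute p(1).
p(1) = 0

A tropical monomial a ⊗ x^⊗i evaluates to a + i · x. Evaluating each term at x = 1:
  Term 0 contributes 0 + 0 · 1 = 0
  Term 1 contributes 9 + 1 · 1 = 10
  Term 2 contributes 10 + 2 · 1 = 12
  Term 3 contributes 8 + 3 · 1 = 11
p(1) = ⊕ of these = min[0, 10, 12, 11] = 0.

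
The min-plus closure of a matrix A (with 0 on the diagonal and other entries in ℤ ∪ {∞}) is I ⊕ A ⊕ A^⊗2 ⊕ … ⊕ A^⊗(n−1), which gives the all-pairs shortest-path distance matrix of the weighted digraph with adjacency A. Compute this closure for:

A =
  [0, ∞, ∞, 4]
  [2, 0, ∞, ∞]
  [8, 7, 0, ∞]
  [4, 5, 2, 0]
Closure =
  [0, 9, 6, 4]
  [2, 0, 8, 6]
  [8, 7, 0, 12]
  [4, 5, 2, 0]

This is the Floyd-Warshall all-pairs shortest-path computation. For each intermediate vertex k = 0, 1, …, 3, update dist[i][j] ← min(dist[i][j], dist[i][k] + dist[k][j]). The final matrix gives, for each (i, j), the minimum total weight of any directed path from i to j (possibly empty when i = j).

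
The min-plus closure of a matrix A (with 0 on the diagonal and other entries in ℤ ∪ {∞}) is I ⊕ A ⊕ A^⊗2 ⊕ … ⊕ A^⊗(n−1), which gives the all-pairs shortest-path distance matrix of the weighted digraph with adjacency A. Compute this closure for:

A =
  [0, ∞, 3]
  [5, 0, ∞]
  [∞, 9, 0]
Closure =
  [0, 12, 3]
  [5, 0, 8]
  [14, 9, 0]

This is the Floyd-Warshall all-pairs shortest-path computation. For each intermediate vertex k = 0, 1, …, 2, update dist[i][j] ← min(dist[i][j], dist[i][k] + dist[k][j]). The final matrix gives, for each (i, j), the minimum total weight of any directed path from i to j (possibly empty when i = j).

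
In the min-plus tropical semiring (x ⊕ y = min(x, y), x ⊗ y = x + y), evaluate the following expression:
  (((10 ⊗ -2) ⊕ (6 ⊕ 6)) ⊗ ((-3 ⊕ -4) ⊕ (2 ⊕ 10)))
(((10 ⊗ -2) ⊕ (6 ⊕ 6)) ⊗ ((-3 ⊕ -4) ⊕ (2 ⊕ 10))) = 2

Expand innermost to outermost. Recall ⊕ takes the minimum of its arguments and ⊗ takes their sum. Working out the expression (((10 ⊗ -2) ⊕ (6 ⊕ 6)) ⊗ ((-3 ⊕ -4) ⊕ (2 ⊕ 10))) gives 2.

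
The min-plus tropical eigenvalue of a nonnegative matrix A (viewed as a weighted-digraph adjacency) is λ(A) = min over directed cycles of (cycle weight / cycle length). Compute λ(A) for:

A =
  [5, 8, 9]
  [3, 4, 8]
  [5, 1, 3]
λ(A) = 3

Enumerate directed cycles and compute their means (weight / length). Sample:
  cycle 0 → 0: weight = 5, length = 1, mean = 5/1 ≈ 5.000
  cycle 1 → 1: weight = 4, length = 1, mean = 4/1 ≈ 4.000
  cycle 2 → 2: weight = 3, length = 1, mean = 3/1 ≈ 3.000
  cycle 0 → 1 → 0: weight = 11, length = 2, mean = 11/2 ≈ 5.500
  cycle 0 → 2 → 0: weight = 14, length = 2, mean = 14/2 ≈ 7.000
  cycle 1 → 0 → 1: weight = 11, length = 2, mean = 11/2 ≈ 5.500
Minimum mean = 3.000, attained e.g. along the cycle 2 → 2 with weight 3 and length 1. So λ(A) = 3/1 = 3.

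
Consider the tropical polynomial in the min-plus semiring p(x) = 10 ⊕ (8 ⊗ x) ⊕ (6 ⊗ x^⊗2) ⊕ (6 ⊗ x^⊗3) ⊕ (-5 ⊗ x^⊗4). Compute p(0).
p(0) = -5

A tropical monomial a ⊗ x^⊗i evaluates to a + i · x. Evaluating each term at x = 0:
  Term 0 contributes 10 + 0 · 0 = 10
  Term 1 contributes 8 + 1 · 0 = 8
  Term 2 contributes 6 + 2 · 0 = 6
  Term 3 contributes 6 + 3 · 0 = 6
  Term 4 contributes -5 + 4 · 0 = -5
p(0) = ⊕ of these = min[10, 8, 6, 6, -5] = -5.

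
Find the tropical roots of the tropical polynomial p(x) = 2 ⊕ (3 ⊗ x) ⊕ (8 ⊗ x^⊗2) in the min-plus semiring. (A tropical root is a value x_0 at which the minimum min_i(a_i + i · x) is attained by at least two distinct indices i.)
Roots: {-5, -1}

Each tropical root is a break point of the lower envelope of the lines y = a_i + i · x (there are 3 lines, with slopes 0, 1, ..., 2). Only the lines that attain the minimum somewhere contribute to roots; other lines are dominated. Here the surviving (envelope) indices are i = 2, i = 1, i = 0.
Intersections between consecutive envelope lines give the roots: for adjacent envelope indices i < j the intersection is x = (a_i − a_j) / (j − i). Reading off the sorted break points: {-5, -1}.
Verification: at each break x_0, at least two indices attain the minimum of min_i(a_i + i · x_0).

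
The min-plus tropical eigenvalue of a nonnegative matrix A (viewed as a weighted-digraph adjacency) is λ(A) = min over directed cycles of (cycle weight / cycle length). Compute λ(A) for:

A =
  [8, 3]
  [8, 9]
λ(A) = 11/2

Enumerate directed cycles and compute their means (weight / length). Sample:
  cycle 0 → 0: weight = 8, length = 1, mean = 8/1 ≈ 8.000
  cycle 1 → 1: weight = 9, length = 1, mean = 9/1 ≈ 9.000
  cycle 0 → 1 → 0: weight = 11, length = 2, mean = 11/2 ≈ 5.500
  cycle 1 → 0 → 1: weight = 11, length = 2, mean = 11/2 ≈ 5.500
Minimum mean = 5.500, attained e.g. along the cycle 0 → 1 → 0 with weight 11 and length 2. So λ(A) = 11/2 = 11/2.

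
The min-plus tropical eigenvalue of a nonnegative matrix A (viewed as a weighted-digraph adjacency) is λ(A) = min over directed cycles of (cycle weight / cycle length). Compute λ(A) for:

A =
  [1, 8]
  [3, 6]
λ(A) = 1

Enumerate directed cycles and compute their means (weight / length). Sample:
  cycle 0 → 0: weight = 1, length = 1, mean = 1/1 ≈ 1.000
  cycle 1 → 1: weight = 6, length = 1, mean = 6/1 ≈ 6.000
  cycle 0 → 1 → 0: weight = 11, length = 2, mean = 11/2 ≈ 5.500
  cycle 1 → 0 → 1: weight = 11, length = 2, mean = 11/2 ≈ 5.500
Minimum mean = 1.000, attained e.g. along the cycle 0 → 0 with weight 1 and length 1. So λ(A) = 1/1 = 1.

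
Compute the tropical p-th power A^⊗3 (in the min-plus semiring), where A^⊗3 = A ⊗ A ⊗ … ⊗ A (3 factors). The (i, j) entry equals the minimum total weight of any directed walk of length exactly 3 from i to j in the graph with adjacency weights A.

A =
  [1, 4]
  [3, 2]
A^⊗3 =
  [3, 6]
  [5, 6]

Each entry (A^⊗3)_ij equals the minimum over all length-3 walks i = v_0 → v_1 → … → v_3 = j of Σ_t A[v_t][v_{t+1}]. For example, for (i, j) = (0, 1) we minimise over 4 possible intermediate vertex sequences; the minimum is 6, attained along the walk 0 → 0 → 0 → 1.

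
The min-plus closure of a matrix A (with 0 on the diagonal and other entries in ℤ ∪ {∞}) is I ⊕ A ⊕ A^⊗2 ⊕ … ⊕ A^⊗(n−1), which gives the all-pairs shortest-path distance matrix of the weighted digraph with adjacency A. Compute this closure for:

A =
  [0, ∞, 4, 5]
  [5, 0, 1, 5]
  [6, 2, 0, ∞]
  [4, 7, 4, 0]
Closure =
  [0, 6, 4, 5]
  [5, 0, 1, 5]
  [6, 2, 0, 7]
  [4, 6, 4, 0]

This is the Floyd-Warshall all-pairs shortest-path computation. For each intermediate vertex k = 0, 1, …, 3, update dist[i][j] ← min(dist[i][j], dist[i][k] + dist[k][j]). The final matrix gives, for each (i, j), the minimum total weight of any directed path from i to j (possibly empty when i = j).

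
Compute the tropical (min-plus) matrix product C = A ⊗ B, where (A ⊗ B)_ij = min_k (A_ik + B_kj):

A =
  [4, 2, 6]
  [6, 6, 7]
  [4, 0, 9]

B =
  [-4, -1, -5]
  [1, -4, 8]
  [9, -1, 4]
A ⊗ B =
  [0, -2, -1]
  [2, 2, 1]
  [0, -4, -1]

Apply the min-plus product entry-by-entry:
  C[0][0] = min over k of (A[0][0] + B[0][0] = 4 + -4 = 0, A[0][1] + B[1][0] = 2 + 1 = 3, A[0][2] + B[2][0] = 6 + 9 = 15) = 0 (attained at k = 0)
  C[0][1] = min over k of (A[0][0] + B[0][1] = 4 + -1 = 3, A[0][1] + B[1][1] = 2 + -4 = -2, A[0][2] + B[2][1] = 6 + -1 = 5) = -2 (attained at k = 1)
  C[0][2] = min over k of (A[0][0] + B[0][2] = 4 + -5 = -1, A[0][1] + B[1][2] = 2 + 8 = 10, A[0][2] + B[2][2] = 6 + 4 = 10) = -1 (attained at k = 0)
  C[1][0] = min over k of (A[1][0] + B[0][0] = 6 + -4 = 2, A[1][1] + B[1][0] = 6 + 1 = 7, A[1][2] + B[2][0] = 7 + 9 = 16) = 2 (attained at k = 0)
  C[1][1] = min over k of (A[1][0] + B[0][1] = 6 + -1 = 5, A[1][1] + B[1][1] = 6 + -4 = 2, A[1][2] + B[2][1] = 7 + -1 = 6) = 2 (attained at k = 1)
  C[1][2] = min over k of (A[1][0] + B[0][2] = 6 + -5 = 1, A[1][1] + B[1][2] = 6 + 8 = 14, A[1][2] + B[2][2] = 7 + 4 = 11) = 1 (attained at k = 0)
  C[2][0] = min over k of (A[2][0] + B[0][0] = 4 + -4 = 0, A[2][1] + B[1][0] = 0 + 1 = 1, A[2][2] + B[2][0] = 9 + 9 = 18) = 0 (attained at k = 0)
  C[2][1] = min over k of (A[2][0] + B[0][1] = 4 + -1 = 3, A[2][1] + B[1][1] = 0 + -4 = -4, A[2][2] + B[2][1] = 9 + -1 = 8) = -4 (attained at k = 1)
  C[2][2] = min over k of (A[2][0] + B[0][2] = 4 + -5 = -1, A[2][1] + B[1][2] = 0 + 8 = 8, A[2][2] + B[2][2] = 9 + 4 = 13) = -1 (attained at k = 0)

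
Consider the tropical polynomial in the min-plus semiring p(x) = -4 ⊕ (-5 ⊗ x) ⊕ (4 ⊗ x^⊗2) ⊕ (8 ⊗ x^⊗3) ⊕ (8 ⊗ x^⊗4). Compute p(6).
p(6) = -4

A tropical monomial a ⊗ x^⊗i evaluates to a + i · x. Evaluating each term at x = 6:
  Term 0 contributes -4 + 0 · 6 = -4
  Term 1 contributes -5 + 1 · 6 = 1
  Term 2 contributes 4 + 2 · 6 = 16
  Term 3 contributes 8 + 3 · 6 = 26
  Term 4 contributes 8 + 4 · 6 = 32
p(6) = ⊕ of these = min[-4, 1, 16, 26, 32] = -4.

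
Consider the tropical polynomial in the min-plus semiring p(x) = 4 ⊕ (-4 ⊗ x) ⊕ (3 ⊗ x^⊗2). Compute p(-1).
p(-1) = -5

A tropical monomial a ⊗ x^⊗i evaluates to a + i · x. Evaluating each term at x = -1:
  Term 0 contributes 4 + 0 · -1 = 4
  Term 1 contributes -4 + 1 · -1 = -5
  Term 2 contributes 3 + 2 · -1 = 1
p(-1) = ⊕ of these = min[4, -5, 1] = -5.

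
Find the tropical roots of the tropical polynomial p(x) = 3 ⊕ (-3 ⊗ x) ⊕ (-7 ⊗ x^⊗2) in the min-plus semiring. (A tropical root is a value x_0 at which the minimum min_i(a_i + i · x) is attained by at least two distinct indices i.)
Roots: {4, 6}

Each tropical root is a break point of the lower envelope of the lines y = a_i + i · x (there are 3 lines, with slopes 0, 1, ..., 2). Only the lines that attain the minimum somewhere contribute to roots; other lines are dominated. Here the surviving (envelope) indices are i = 2, i = 1, i = 0.
Intersections between consecutive envelope lines give the roots: for adjacent envelope indices i < j the intersection is x = (a_i − a_j) / (j − i). Reading off the sorted break points: {4, 6}.
Verification: at each break x_0, at least two indices attain the minimum of min_i(a_i + i · x_0).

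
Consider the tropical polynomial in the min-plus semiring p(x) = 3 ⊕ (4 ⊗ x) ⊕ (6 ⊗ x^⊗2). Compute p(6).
p(6) = 3

A tropical monomial a ⊗ x^⊗i evaluates to a + i · x. Evaluating each term at x = 6:
  Term 0 contributes 3 + 0 · 6 = 3
  Term 1 contributes 4 + 1 · 6 = 10
  Term 2 contributes 6 + 2 · 6 = 18
p(6) = ⊕ of these = min[3, 10, 18] = 3.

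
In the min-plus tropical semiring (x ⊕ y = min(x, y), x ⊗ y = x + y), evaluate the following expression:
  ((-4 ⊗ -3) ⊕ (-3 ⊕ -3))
((-4 ⊗ -3) ⊕ (-3 ⊕ -3)) = -7

Expand innermost to outermost. Recall ⊕ takes the minimum of its arguments and ⊗ takes their sum. Working out the expression ((-4 ⊗ -3) ⊕ (-3 ⊕ -3)) gives -7.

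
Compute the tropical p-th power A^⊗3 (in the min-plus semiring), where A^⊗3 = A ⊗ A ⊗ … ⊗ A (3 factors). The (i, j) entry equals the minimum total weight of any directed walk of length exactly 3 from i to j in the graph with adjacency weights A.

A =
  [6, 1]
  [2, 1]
A^⊗3 =
  [4, 3]
  [4, 3]

Each entry (A^⊗3)_ij equals the minimum over all length-3 walks i = v_0 → v_1 → … → v_3 = j of Σ_t A[v_t][v_{t+1}]. For example, for (i, j) = (0, 1) we minimise over 4 possible intermediate vertex sequences; the minimum is 3, attained along the walk 0 → 1 → 1 → 1.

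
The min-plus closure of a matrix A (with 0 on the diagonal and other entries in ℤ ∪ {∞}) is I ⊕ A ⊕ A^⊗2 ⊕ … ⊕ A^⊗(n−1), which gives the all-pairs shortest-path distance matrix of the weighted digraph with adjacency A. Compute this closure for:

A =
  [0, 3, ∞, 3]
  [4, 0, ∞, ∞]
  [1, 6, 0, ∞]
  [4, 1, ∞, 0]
Closure =
  [0, 3, ∞, 3]
  [4, 0, ∞, 7]
  [1, 4, 0, 4]
  [4, 1, ∞, 0]

This is the Floyd-Warshall all-pairs shortest-path computation. For each intermediate vertex k = 0, 1, …, 3, update dist[i][j] ← min(dist[i][j], dist[i][k] + dist[k][j]). The final matrix gives, for each (i, j), the minimum total weight of any directed path from i to j (possibly empty when i = j).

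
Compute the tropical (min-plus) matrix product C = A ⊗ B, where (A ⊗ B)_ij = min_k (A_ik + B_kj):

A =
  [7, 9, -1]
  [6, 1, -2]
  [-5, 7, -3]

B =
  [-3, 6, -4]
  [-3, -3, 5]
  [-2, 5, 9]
A ⊗ B =
  [-3, 4, 3]
  [-4, -2, 2]
  [-8, 1, -9]

Apply the min-plus product entry-by-entry:
  C[0][0] = min over k of (A[0][0] + B[0][0] = 7 + -3 = 4, A[0][1] + B[1][0] = 9 + -3 = 6, A[0][2] + B[2][0] = -1 + -2 = -3) = -3 (attained at k = 2)
  C[0][1] = min over k of (A[0][0] + B[0][1] = 7 + 6 = 13, A[0][1] + B[1][1] = 9 + -3 = 6, A[0][2] + B[2][1] = -1 + 5 = 4) = 4 (attained at k = 2)
  C[0][2] = min over k of (A[0][0] + B[0][2] = 7 + -4 = 3, A[0][1] + B[1][2] = 9 + 5 = 14, A[0][2] + B[2][2] = -1 + 9 = 8) = 3 (attained at k = 0)
  C[1][0] = min over k of (A[1][0] + B[0][0] = 6 + -3 = 3, A[1][1] + B[1][0] = 1 + -3 = -2, A[1][2] + B[2][0] = -2 + -2 = -4) = -4 (attained at k = 2)
  C[1][1] = min over k of (A[1][0] + B[0][1] = 6 + 6 = 12, A[1][1] + B[1][1] = 1 + -3 = -2, A[1][2] + B[2][1] = -2 + 5 = 3) = -2 (attained at k = 1)
  C[1][2] = min over k of (A[1][0] + B[0][2] = 6 + -4 = 2, A[1][1] + B[1][2] = 1 + 5 = 6, A[1][2] + B[2][2] = -2 + 9 = 7) = 2 (attained at k = 0)
  C[2][0] = min over k of (A[2][0] + B[0][0] = -5 + -3 = -8, A[2][1] + B[1][0] = 7 + -3 = 4, A[2][2] + B[2][0] = -3 + -2 = -5) = -8 (attained at k = 0)
  C[2][1] = min over k of (A[2][0] + B[0][1] = -5 + 6 = 1, A[2][1] + B[1][1] = 7 + -3 = 4, A[2][2] + B[2][1] = -3 + 5 = 2) = 1 (attained at k = 0)
  C[2][2] = min over k of (A[2][0] + B[0][2] = -5 + -4 = -9, A[2][1] + B[1][2] = 7 + 5 = 12, A[2][2] + B[2][2] = -3 + 9 = 6) = -9 (attained at k = 0)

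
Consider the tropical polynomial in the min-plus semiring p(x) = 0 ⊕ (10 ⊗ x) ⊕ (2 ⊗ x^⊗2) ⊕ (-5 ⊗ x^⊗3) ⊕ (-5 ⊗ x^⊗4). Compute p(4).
p(4) = 0

A tropical monomial a ⊗ x^⊗i evaluates to a + i · x. Evaluating each term at x = 4:
  Term 0 contributes 0 + 0 · 4 = 0
  Term 1 contributes 10 + 1 · 4 = 14
  Term 2 contributes 2 + 2 · 4 = 10
  Term 3 contributes -5 + 3 · 4 = 7
  Term 4 contributes -5 + 4 · 4 = 11
p(4) = ⊕ of these = min[0, 14, 10, 7, 11] = 0.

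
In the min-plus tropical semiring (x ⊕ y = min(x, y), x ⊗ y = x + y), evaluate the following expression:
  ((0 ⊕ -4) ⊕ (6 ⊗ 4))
((0 ⊕ -4) ⊕ (6 ⊗ 4)) = -4

Expand innermost to outermost. Recall ⊕ takes the minimum of its arguments and ⊗ takes their sum. Working out the expression ((0 ⊕ -4) ⊕ (6 ⊗ 4)) gives -4.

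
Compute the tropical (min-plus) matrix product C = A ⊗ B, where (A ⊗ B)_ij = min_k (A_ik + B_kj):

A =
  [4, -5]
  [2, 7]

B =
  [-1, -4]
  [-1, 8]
A ⊗ B =
  [-6, 0]
  [1, -2]

Apply the min-plus product entry-by-entry:
  C[0][0] = min over k of (A[0][0] + B[0][0] = 4 + -1 = 3, A[0][1] + B[1][0] = -5 + -1 = -6) = -6 (attained at k = 1)
  C[0][1] = min over k of (A[0][0] + B[0][1] = 4 + -4 = 0, A[0][1] + B[1][1] = -5 + 8 = 3) = 0 (attained at k = 0)
  C[1][0] = min over k of (A[1][0] + B[0][0] = 2 + -1 = 1, A[1][1] + B[1][0] = 7 + -1 = 6) = 1 (attained at k = 0)
  C[1][1] = min over k of (A[1][0] + B[0][1] = 2 + -4 = -2, A[1][1] + B[1][1] = 7 + 8 = 15) = -2 (attained at k = 0)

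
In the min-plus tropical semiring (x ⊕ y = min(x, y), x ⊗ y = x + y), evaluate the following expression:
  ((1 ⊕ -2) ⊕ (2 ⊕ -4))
((1 ⊕ -2) ⊕ (2 ⊕ -4)) = -4

Expand innermost to outermost. Recall ⊕ takes the minimum of its arguments and ⊗ takes their sum. Working out the expression ((1 ⊕ -2) ⊕ (2 ⊕ -4)) gives -4.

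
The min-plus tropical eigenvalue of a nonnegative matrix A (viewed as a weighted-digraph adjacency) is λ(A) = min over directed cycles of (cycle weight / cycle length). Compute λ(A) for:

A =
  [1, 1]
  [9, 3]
λ(A) = 1

Enumerate directed cycles and compute their means (weight / length). Sample:
  cycle 0 → 0: weight = 1, length = 1, mean = 1/1 ≈ 1.000
  cycle 1 → 1: weight = 3, length = 1, mean = 3/1 ≈ 3.000
  cycle 0 → 1 → 0: weight = 10, length = 2, mean = 10/2 ≈ 5.000
  cycle 1 → 0 → 1: weight = 10, length = 2, mean = 10/2 ≈ 5.000
Minimum mean = 1.000, attained e.g. along the cycle 0 → 0 with weight 1 and length 1. So λ(A) = 1/1 = 1.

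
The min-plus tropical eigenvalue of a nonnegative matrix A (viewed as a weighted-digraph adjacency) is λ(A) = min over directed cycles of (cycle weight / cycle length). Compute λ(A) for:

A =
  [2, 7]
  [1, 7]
λ(A) = 2

Enumerate directed cycles and compute their means (weight / length). Sample:
  cycle 0 → 0: weight = 2, length = 1, mean = 2/1 ≈ 2.000
  cycle 1 → 1: weight = 7, length = 1, mean = 7/1 ≈ 7.000
  cycle 0 → 1 → 0: weight = 8, length = 2, mean = 8/2 ≈ 4.000
  cycle 1 → 0 → 1: weight = 8, length = 2, mean = 8/2 ≈ 4.000
Minimum mean = 2.000, attained e.g. along the cycle 0 → 0 with weight 2 and length 1. So λ(A) = 2/1 = 2.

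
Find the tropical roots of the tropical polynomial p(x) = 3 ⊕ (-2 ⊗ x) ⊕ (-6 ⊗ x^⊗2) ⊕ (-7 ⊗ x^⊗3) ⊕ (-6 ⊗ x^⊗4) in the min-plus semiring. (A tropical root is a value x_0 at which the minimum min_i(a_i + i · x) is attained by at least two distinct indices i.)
Roots: {-1, 1, 4, 5}

Each tropical root is a break point of the lower envelope of the lines y = a_i + i · x (there are 5 lines, with slopes 0, 1, ..., 4). Only the lines that attain the minimum somewhere contribute to roots; other lines are dominated. Here the surviving (envelope) indices are i = 4, i = 3, i = 2, i = 1, i = 0.
Intersections between consecutive envelope lines give the roots: for adjacent envelope indices i < j the intersection is x = (a_i − a_j) / (j − i). Reading off the sorted break points: {-1, 1, 4, 5}.
Verification: at each break x_0, at least two indices attain the minimum of min_i(a_i + i · x_0).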